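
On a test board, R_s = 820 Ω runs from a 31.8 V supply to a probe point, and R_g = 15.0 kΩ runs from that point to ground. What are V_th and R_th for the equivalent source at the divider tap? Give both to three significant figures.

V_th is the open-circuit tap voltage: 31.8 × 15000/(820 + 15000) = 30.2 V.
With the supply zeroed, R_s and R_g appear in parallel from the tap: R_th = R_s‖R_g = (820 × 15000)/15820 = 777 Ω.

V_th = 30.2 V, R_th = 777 Ω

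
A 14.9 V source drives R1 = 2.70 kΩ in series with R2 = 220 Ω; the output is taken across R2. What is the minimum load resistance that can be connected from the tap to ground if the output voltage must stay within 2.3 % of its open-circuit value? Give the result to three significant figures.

R_L(min) ≈ 8.64 kΩ

Output resistance R_th = R1‖R2 = (2700 × 220)/2920 = 203.4 Ω.
The fractional drop is R_th/(R_th + R_L); requiring this ≤ 0.0230 gives R_L ≥ R_th(1/0.0230 − 1) = 203.4 × 42.48 = 8.64 kΩ.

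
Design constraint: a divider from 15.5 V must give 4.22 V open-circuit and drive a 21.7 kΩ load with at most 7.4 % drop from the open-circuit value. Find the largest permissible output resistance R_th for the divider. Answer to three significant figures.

R_th ≤ 1.73 kΩ

Loading drop = R_th/(R_th + R_L) ≤ 0.0740, so R_th ≤ R_L · ε/(1−ε) = 21.7 kΩ × 0.0740/0.9260 = 1.73 kΩ.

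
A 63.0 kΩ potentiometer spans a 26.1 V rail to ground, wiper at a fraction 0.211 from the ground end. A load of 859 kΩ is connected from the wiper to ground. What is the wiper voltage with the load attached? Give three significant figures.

The wiper splits the pot into (1−α)R = 49.71 kΩ above and αR = 13.29 kΩ below.
Lower section ‖ load = 13.09 kΩ.
V_wiper = 26.1 × 13.09/(49.71 + 13.09) = 5.44 V.

V ≈ 5.44 V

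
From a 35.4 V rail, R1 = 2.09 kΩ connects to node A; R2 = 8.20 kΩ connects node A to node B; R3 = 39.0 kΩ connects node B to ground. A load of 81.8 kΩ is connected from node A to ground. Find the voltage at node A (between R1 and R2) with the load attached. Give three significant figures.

V ≈ 33.1 V

Below node A the series string R2+R3 = 47.20 kΩ sits in parallel with the 81.8 kΩ load: 29.93 kΩ.
V_A = 35.4 × 29.93/(2.09 + 29.93) = 33.1 V.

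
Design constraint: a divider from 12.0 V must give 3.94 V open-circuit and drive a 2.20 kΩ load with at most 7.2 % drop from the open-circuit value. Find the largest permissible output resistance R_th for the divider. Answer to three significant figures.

R_th ≤ 171 Ω

Loading drop = R_th/(R_th + R_L) ≤ 0.0720, so R_th ≤ R_L · ε/(1−ε) = 2.20 kΩ × 0.0720/0.9280 = 171 Ω.
(Any R1, R2 with R2/(R1+R2) = 0.328 and R1‖R2 ≤ 171 Ω will meet the spec.)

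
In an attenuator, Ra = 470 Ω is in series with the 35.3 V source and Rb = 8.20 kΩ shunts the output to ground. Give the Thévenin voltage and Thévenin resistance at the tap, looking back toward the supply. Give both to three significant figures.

V_th = 33.4 V, R_th = 445 Ω

V_th is the open-circuit tap voltage: 35.3 × 8200/(470 + 8200) = 33.4 V.
With the supply zeroed, Ra and Rb appear in parallel from the tap: R_th = Ra‖Rb = (470 × 8200)/8670 = 445 Ω.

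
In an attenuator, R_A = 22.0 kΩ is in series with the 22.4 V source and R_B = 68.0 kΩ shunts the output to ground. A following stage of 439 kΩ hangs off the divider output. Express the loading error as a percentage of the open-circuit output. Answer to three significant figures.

The divider's output (Thévenin) resistance is R_A‖R_B = 16.62 kΩ.
Fractional drop under load = R_th/(R_th + R_L) = 16.62 / (16.62 + 439) = 0.03648.
So the output falls by 3.65 %.

3.65 %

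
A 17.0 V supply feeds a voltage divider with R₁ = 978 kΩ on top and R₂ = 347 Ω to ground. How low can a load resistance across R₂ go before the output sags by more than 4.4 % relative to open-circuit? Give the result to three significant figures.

Output resistance R_th = R₁‖R₂ = (978000 × 347)/978300 = 346.9 Ω.
The fractional drop is R_th/(R_th + R_L); requiring this ≤ 0.0440 gives R_L ≥ R_th(1/0.0440 − 1) = 346.9 × 21.73 = 7.54 kΩ.

R_L(min) ≈ 7.54 kΩ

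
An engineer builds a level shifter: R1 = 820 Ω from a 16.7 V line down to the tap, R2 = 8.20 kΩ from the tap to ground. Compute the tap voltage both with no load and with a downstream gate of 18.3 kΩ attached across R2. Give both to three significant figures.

Open-circuit: V = 16.7 × 8200/(820 + 8200) = 15.2 V.
With the load, R2 becomes R2‖R_L = 5663 Ω, so V = 16.7 × 5663/6483 = 14.6 V.

Unloaded: 15.2 V; loaded: 14.6 V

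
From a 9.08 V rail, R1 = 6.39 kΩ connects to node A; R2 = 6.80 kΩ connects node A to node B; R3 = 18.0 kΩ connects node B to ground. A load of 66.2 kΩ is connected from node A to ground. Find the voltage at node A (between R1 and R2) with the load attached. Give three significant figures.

Below node A the series string R2+R3 = 24.80 kΩ sits in parallel with the 66.2 kΩ load: 18.04 kΩ.
V_A = 9.08 × 18.04/(6.39 + 18.04) = 6.71 V.

V ≈ 6.71 V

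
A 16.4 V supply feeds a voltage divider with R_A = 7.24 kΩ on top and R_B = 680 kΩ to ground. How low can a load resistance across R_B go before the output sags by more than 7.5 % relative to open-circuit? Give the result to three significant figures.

R_L(min) ≈ 88.4 kΩ

Output resistance R_th = R_A‖R_B = (7.24 × 680)/687.2 = 7.164 kΩ.
The fractional drop is R_th/(R_th + R_L); requiring this ≤ 0.0750 gives R_L ≥ R_th(1/0.0750 − 1) = 7.164 × 12.33 = 88.4 kΩ.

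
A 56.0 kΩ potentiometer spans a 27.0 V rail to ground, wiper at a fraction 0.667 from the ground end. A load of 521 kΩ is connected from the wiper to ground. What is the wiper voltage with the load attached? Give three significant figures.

The wiper splits the pot into (1−α)R = 18.65 kΩ above and αR = 37.35 kΩ below.
Lower section ‖ load = 34.85 kΩ.
V_wiper = 27.0 × 34.85/(18.65 + 34.85) = 17.6 V.

V ≈ 17.6 V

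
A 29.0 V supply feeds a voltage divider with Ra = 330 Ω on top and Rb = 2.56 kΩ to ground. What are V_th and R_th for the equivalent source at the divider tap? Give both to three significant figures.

V_th = 25.7 V, R_th = 292 Ω

V_th is the open-circuit tap voltage: 29.0 × 2560/(330 + 2560) = 25.7 V.
With the supply zeroed, Ra and Rb appear in parallel from the tap: R_th = Ra‖Rb = (330 × 2560)/2890 = 292 Ω.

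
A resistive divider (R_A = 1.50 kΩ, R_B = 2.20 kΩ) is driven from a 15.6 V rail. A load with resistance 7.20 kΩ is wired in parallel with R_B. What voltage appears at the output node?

V_out ≈ 8.25 V

The load sits in parallel with R_B: R_B‖R_L = (2.20 × 7.20) / (2.20 + 7.20) = 1.685 kΩ.
V_out = 15.6 × 1.685 / (1.50 + 1.685) = 15.6 × 1.685/3.185 = 8.25 V.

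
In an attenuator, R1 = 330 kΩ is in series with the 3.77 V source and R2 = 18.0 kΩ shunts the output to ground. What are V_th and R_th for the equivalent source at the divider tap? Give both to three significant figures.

V_th = 0.195 V, R_th = 17.1 kΩ

V_th is the open-circuit tap voltage: 3.77 × 18.0/(330 + 18.0) = 0.195 V.
With the supply zeroed, R1 and R2 appear in parallel from the tap: R_th = R1‖R2 = (330 × 18.0)/348.0 = 17.1 kΩ.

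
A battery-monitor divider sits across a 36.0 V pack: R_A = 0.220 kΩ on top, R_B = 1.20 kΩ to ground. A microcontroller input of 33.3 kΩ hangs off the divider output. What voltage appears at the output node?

V_out ≈ 30.3 V

The load sits in parallel with R_B: R_B‖R_L = (1200 × 33300) / (1200 + 33300) = 1158 Ω.
V_out = 36.0 × 1158 / (220 + 1158) = 36.0 × 1158/1378 = 30.3 V.
(Unloaded it would have been 30.4 V.)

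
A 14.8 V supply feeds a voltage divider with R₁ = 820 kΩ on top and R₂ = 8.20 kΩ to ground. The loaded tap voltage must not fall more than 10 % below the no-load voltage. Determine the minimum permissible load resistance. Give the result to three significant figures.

Output resistance R_th = R₁‖R₂ = (820 × 8.20)/828.2 = 8.119 kΩ.
The fractional drop is R_th/(R_th + R_L); requiring this ≤ 0.100 gives R_L ≥ R_th(1/0.100 − 1) = 8.119 × 9.000 = 73.1 kΩ.

R_L(min) ≈ 73.1 kΩ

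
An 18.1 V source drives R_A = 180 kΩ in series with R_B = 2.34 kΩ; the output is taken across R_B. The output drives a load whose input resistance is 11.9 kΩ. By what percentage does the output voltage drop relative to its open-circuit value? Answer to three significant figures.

Unloaded V = 18.1 × 2.34/182.3 = 0.2323 V.
Loaded: R_B‖R_L = 1.955 kΩ, giving V = 18.1 × 1.955/182.0 = 0.1945 V.
Drop = (0.2323 − 0.1945) / 0.2323 = 16.3 %.

16.3 %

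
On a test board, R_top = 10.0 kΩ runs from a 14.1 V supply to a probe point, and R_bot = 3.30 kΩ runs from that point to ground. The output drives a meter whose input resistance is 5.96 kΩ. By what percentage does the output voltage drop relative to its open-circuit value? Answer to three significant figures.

29.4 %

Unloaded V = 14.1 × 3.30/13.30 = 3.498 V.
Loaded: R_bot‖R_L = 2.124 kΩ, giving V = 14.1 × 2.124/12.12 = 2.470 V.
Drop = (3.498 − 2.470) / 3.498 = 29.4 %.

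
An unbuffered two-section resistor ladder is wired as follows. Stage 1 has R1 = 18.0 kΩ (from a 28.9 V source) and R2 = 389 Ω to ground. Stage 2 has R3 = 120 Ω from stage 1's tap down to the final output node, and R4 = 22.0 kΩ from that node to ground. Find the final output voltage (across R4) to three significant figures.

V_out ≈ 0.598 V

Stage 2 presents R3+R4 = 22120 Ω as a load on stage 1's tap.
Stage 1's lower leg becomes R2‖(R3+R4) = 382.3 Ω, so V_mid = 28.9 × 382.3/18380 = 0.6010 V.
Stage 2 is itself unloaded: V_out = V_mid × R4/(R3+R4) = 0.6010 × 22000/22120 = 0.598 V.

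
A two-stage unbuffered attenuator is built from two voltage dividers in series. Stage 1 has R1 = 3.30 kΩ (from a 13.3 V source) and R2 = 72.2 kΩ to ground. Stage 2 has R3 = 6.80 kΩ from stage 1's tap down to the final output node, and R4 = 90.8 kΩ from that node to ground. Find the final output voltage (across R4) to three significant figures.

Stage 2 presents R3+R4 = 97.60 kΩ as a load on stage 1's tap.
Stage 1's lower leg becomes R2‖(R3+R4) = 41.50 kΩ, so V_mid = 13.3 × 41.50/44.80 = 12.32 V.
Stage 2 is itself unloaded: V_out = V_mid × R4/(R3+R4) = 12.32 × 90.8/97.60 = 11.5 V.

V_out ≈ 11.5 V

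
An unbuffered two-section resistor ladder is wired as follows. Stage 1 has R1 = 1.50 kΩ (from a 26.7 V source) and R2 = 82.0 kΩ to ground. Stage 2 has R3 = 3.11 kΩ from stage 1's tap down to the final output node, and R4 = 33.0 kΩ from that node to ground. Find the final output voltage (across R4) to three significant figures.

V_out ≈ 23.0 V

Stage 2 presents R3+R4 = 36.11 kΩ as a load on stage 1's tap.
Stage 1's lower leg becomes R2‖(R3+R4) = 25.07 kΩ, so V_mid = 26.7 × 25.07/26.57 = 25.19 V.
Stage 2 is itself unloaded: V_out = V_mid × R4/(R3+R4) = 25.19 × 33.0/36.11 = 23.0 V.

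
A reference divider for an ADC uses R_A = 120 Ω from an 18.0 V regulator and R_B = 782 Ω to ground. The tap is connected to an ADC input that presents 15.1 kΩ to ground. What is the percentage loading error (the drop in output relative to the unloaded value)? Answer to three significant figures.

The divider's output (Thévenin) resistance is R_A‖R_B = 104.0 Ω.
Fractional drop under load = R_th/(R_th + R_L) = 104.0 / (104.0 + 15100) = 0.006843.
So the output falls by 0.684 %.

0.684 %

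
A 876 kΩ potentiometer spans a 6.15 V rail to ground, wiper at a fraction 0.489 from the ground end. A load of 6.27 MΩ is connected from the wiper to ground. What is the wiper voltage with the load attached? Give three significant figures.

The wiper splits the pot into (1−α)R = 447.6 kΩ above and αR = 428.4 kΩ below.
Lower section ‖ load = 401.0 kΩ.
V_wiper = 6.15 × 401.0/(447.6 + 401.0) = 2.91 V.

V ≈ 2.91 V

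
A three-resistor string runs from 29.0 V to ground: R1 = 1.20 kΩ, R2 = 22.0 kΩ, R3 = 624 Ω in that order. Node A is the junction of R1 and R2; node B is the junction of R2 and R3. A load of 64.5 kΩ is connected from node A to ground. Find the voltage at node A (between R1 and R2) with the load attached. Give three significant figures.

V ≈ 27.1 V

Below node A the series string R2+R3 = 22620 Ω sits in parallel with the 64500 Ω load: 16750 Ω.
V_A = 29.0 × 16750/(1200 + 16750) = 27.1 V.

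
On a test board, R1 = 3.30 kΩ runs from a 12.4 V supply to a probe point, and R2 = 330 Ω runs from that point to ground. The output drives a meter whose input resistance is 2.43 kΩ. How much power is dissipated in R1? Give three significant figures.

P ≈ 39.4 mW

Total resistance from the source is R1 + (R2‖R_L) = 3591 Ω, so I = 12.4/3591 Ω = 3.454 mA.
P = I²·R1 = (3.454 mA)² × 3.30 kΩ = 39.4 mW.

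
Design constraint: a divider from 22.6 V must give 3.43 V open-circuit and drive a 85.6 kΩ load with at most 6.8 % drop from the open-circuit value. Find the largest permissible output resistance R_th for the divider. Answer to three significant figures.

R_th ≤ 6.25 kΩ

Loading drop = R_th/(R_th + R_L) ≤ 0.0680, so R_th ≤ R_L · ε/(1−ε) = 85.6 kΩ × 0.0680/0.9320 = 6.25 kΩ.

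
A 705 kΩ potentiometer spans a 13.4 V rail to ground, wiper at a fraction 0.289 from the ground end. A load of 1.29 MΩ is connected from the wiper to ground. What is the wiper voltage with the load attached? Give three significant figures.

The wiper splits the pot into (1−α)R = 501.3 kΩ above and αR = 203.7 kΩ below.
Lower section ‖ load = 176.0 kΩ.
V_wiper = 13.4 × 176.0/(501.3 + 176.0) = 3.48 V.

V ≈ 3.48 V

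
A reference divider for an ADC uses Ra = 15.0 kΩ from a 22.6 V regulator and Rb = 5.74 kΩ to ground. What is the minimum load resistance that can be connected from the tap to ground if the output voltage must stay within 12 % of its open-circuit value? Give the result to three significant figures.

Output resistance R_th = Ra‖Rb = (15.0 × 5.74)/20.74 = 4.151 kΩ.
The fractional drop is R_th/(R_th + R_L); requiring this ≤ 0.120 gives R_L ≥ R_th(1/0.120 − 1) = 4.151 × 7.333 = 30.4 kΩ.

R_L(min) ≈ 30.4 kΩ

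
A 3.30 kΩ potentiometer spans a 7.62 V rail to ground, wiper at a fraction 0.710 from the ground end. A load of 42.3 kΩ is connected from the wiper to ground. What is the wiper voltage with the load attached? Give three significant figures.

V ≈ 5.32 V

The wiper splits the pot into (1−α)R = 957.0 Ω above and αR = 2343 Ω below.
Lower section ‖ load = 2220 Ω.
V_wiper = 7.62 × 2220/(957.0 + 2220) = 5.32 V.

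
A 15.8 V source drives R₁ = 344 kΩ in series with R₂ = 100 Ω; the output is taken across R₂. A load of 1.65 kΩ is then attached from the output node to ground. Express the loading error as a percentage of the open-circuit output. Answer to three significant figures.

5.71 %

The divider's output (Thévenin) resistance is R₁‖R₂ = 99.97 Ω.
Fractional drop under load = R_th/(R_th + R_L) = 99.97 / (99.97 + 1650) = 0.05713.
So the output falls by 5.71 %.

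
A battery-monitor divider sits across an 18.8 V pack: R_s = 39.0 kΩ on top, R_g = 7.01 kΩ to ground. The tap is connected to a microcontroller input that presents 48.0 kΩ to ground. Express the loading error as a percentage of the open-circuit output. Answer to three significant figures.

The divider's output (Thévenin) resistance is R_s‖R_g = 5.942 kΩ.
Fractional drop under load = R_th/(R_th + R_L) = 5.942 / (5.942 + 48.0) = 0.1102.
So the output falls by 11.0 %.

11.0 %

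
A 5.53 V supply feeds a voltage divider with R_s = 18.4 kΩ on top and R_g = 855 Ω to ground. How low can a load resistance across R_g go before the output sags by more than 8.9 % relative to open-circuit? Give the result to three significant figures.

R_L(min) ≈ 8.36 kΩ

Output resistance R_th = R_s‖R_g = (18400 × 855)/19260 = 817.0 Ω.
The fractional drop is R_th/(R_th + R_L); requiring this ≤ 0.0890 gives R_L ≥ R_th(1/0.0890 − 1) = 817.0 × 10.24 = 8.36 kΩ.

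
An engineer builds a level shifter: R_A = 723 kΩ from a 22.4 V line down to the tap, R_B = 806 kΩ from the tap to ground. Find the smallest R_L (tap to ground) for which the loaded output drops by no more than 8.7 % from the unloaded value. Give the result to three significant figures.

Output resistance R_th = R_A‖R_B = (723 × 806)/1529 = 381.1 kΩ.
The fractional drop is R_th/(R_th + R_L); requiring this ≤ 0.0870 gives R_L ≥ R_th(1/0.0870 − 1) = 381.1 × 10.49 = 4.00 MΩ.

R_L(min) ≈ 4.00 MΩ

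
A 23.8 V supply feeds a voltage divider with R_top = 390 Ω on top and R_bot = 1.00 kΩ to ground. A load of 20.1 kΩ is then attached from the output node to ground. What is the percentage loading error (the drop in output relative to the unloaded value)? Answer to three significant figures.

The divider's output (Thévenin) resistance is R_top‖R_bot = 280.6 Ω.
Fractional drop under load = R_th/(R_th + R_L) = 280.6 / (280.6 + 20100) = 0.01377.
So the output falls by 1.38 %.

1.38 %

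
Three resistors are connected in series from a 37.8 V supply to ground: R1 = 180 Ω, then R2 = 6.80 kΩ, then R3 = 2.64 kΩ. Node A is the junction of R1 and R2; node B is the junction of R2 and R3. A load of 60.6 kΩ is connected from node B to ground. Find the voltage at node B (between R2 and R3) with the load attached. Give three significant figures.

At node B, R3 is in parallel with the load: R3‖R_L = 2530 Ω.
Below node A the resistance is R2 + (R3‖R_L) = 9330 Ω, so V_A = 37.8 × 9330/9510 = 37.08 V.
Then V_B = V_A × (R3‖R_L)/(R2 + R3‖R_L) = 37.08 × 2530/9330 = 10.1 V.

V ≈ 10.1 V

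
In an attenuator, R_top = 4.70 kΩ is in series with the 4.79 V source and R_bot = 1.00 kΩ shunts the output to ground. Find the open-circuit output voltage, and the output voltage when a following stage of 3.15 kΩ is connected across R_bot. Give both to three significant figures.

Open-circuit: V = 4.79 × 1.00/(4.70 + 1.00) = 0.840 V.
With the load, R_bot becomes R_bot‖R_L = 0.7590 kΩ, so V = 4.79 × 0.7590/5.459 = 0.666 V.

Unloaded: 0.840 V; loaded: 0.666 V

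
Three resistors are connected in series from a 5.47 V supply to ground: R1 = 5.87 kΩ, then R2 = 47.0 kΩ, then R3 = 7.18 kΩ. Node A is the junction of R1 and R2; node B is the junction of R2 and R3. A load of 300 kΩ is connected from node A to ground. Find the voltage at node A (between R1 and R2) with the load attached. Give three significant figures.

V ≈ 4.85 V

Below node A the series string R2+R3 = 54.18 kΩ sits in parallel with the 300 kΩ load: 45.89 kΩ.
V_A = 5.47 × 45.89/(5.87 + 45.89) = 4.85 V.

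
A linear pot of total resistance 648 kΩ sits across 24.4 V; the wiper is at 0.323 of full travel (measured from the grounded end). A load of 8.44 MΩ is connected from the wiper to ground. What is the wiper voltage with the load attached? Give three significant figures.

V ≈ 7.75 V

The wiper splits the pot into (1−α)R = 438.7 kΩ above and αR = 209.3 kΩ below.
Lower section ‖ load = 204.2 kΩ.
V_wiper = 24.4 × 204.2/(438.7 + 204.2) = 7.75 V.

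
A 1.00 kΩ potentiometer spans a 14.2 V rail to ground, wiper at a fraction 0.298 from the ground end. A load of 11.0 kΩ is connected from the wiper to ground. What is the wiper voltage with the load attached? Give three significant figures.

The wiper splits the pot into (1−α)R = 702.0 Ω above and αR = 298.0 Ω below.
Lower section ‖ load = 290.1 Ω.
V_wiper = 14.2 × 290.1/(702.0 + 290.1) = 4.15 V.

V ≈ 4.15 V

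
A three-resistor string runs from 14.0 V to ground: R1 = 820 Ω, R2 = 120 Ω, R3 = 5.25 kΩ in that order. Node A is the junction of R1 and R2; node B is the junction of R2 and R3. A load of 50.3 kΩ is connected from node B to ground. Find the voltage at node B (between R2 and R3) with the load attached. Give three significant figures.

V ≈ 11.7 V

At node B, R3 is in parallel with the load: R3‖R_L = 4754 Ω.
Below node A the resistance is R2 + (R3‖R_L) = 4874 Ω, so V_A = 14.0 × 4874/5694 = 11.98 V.
Then V_B = V_A × (R3‖R_L)/(R2 + R3‖R_L) = 11.98 × 4754/4874 = 11.7 V.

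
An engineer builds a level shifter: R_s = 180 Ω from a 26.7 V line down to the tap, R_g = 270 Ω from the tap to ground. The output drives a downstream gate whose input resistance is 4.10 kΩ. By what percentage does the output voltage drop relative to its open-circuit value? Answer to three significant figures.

2.57 %

The divider's output (Thévenin) resistance is R_s‖R_g = 108.0 Ω.
Fractional drop under load = R_th/(R_th + R_L) = 108.0 / (108.0 + 4100) = 0.02567.
So the output falls by 2.57 %.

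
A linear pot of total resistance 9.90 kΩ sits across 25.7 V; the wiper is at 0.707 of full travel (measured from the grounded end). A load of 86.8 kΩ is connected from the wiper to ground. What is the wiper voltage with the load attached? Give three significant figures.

V ≈ 17.8 V

The wiper splits the pot into (1−α)R = 2.901 kΩ above and αR = 6.999 kΩ below.
Lower section ‖ load = 6.477 kΩ.
V_wiper = 25.7 × 6.477/(2.901 + 6.477) = 17.8 V.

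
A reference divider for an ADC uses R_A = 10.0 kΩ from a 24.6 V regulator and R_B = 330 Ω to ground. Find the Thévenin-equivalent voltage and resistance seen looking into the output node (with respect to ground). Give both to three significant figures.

V_th is the open-circuit tap voltage: 24.6 × 330/(10000 + 330) = 0.786 V.
With the supply zeroed, R_A and R_B appear in parallel from the tap: R_th = R_A‖R_B = (10000 × 330)/10330 = 319 Ω.

V_th = 0.786 V, R_th = 319 Ω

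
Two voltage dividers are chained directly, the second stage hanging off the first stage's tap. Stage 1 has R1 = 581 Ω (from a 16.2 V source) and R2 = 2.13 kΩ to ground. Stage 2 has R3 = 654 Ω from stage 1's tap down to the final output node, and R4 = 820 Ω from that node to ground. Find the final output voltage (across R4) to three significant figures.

V_out ≈ 5.41 V

Stage 2 presents R3+R4 = 1474 Ω as a load on stage 1's tap.
Stage 1's lower leg becomes R2‖(R3+R4) = 871.1 Ω, so V_mid = 16.2 × 871.1/1452 = 9.718 V.
Stage 2 is itself unloaded: V_out = V_mid × R4/(R3+R4) = 9.718 × 820/1474 = 5.41 V.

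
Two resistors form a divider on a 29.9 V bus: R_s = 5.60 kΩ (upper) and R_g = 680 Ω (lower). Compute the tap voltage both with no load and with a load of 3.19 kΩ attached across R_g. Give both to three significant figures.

Unloaded: 3.24 V; loaded: 2.72 V

Open-circuit: V = 29.9 × 680/(5600 + 680) = 3.24 V.
With the load, R_g becomes R_g‖R_L = 560.5 Ω, so V = 29.9 × 560.5/6161 = 2.72 V.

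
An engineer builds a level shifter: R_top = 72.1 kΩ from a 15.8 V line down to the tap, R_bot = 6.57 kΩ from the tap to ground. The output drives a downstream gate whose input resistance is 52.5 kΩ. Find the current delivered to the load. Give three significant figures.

I_L ≈ 0.0225 mA

R_bot‖R_L = 5.839 kΩ; V_out = 15.8 × 5.839/77.94 = 1.184 V.
I_L = V_out / R_L = 1.184 / 52.5 kΩ = 0.0225 mA.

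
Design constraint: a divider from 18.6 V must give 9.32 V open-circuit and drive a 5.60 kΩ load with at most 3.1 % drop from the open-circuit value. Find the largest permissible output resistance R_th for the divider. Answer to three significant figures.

R_th ≤ 179 Ω

Loading drop = R_th/(R_th + R_L) ≤ 0.0310, so R_th ≤ R_L · ε/(1−ε) = 5.60 kΩ × 0.0310/0.9690 = 179 Ω.
(Any R1, R2 with R2/(R1+R2) = 0.501 and R1‖R2 ≤ 179 Ω will meet the spec.)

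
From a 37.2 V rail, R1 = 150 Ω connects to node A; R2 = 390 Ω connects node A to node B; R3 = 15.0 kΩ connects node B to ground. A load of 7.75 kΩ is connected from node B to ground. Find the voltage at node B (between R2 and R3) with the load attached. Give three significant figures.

V ≈ 33.6 V

At node B, R3 is in parallel with the load: R3‖R_L = 5110 Ω.
Below node A the resistance is R2 + (R3‖R_L) = 5500 Ω, so V_A = 37.2 × 5500/5650 = 36.21 V.
Then V_B = V_A × (R3‖R_L)/(R2 + R3‖R_L) = 36.21 × 5110/5500 = 33.6 V.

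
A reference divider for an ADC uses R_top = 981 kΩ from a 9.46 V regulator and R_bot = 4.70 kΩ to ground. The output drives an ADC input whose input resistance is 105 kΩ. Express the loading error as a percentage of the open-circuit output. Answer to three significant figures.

4.26 %

The divider's output (Thévenin) resistance is R_top‖R_bot = 4.678 kΩ.
Fractional drop under load = R_th/(R_th + R_L) = 4.678 / (4.678 + 105) = 0.04265.
So the output falls by 4.26 %.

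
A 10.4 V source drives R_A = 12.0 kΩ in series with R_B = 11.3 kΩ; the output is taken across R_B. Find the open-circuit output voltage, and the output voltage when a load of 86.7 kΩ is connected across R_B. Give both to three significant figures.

Unloaded: 5.04 V; loaded: 4.73 V

Open-circuit: V = 10.4 × 11.3/(12.0 + 11.3) = 5.04 V.
With the load, R_B becomes R_B‖R_L = 9.997 kΩ, so V = 10.4 × 9.997/22.00 = 4.73 V.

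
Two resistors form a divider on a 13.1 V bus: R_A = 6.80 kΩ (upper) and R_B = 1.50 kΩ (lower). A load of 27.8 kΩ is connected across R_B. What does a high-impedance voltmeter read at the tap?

The load sits in parallel with R_B: R_B‖R_L = (1.50 × 27.8) / (1.50 + 27.8) = 1.423 kΩ.
V_out = 13.1 × 1.423 / (6.80 + 1.423) = 13.1 × 1.423/8.223 = 2.27 V.

V_out ≈ 2.27 V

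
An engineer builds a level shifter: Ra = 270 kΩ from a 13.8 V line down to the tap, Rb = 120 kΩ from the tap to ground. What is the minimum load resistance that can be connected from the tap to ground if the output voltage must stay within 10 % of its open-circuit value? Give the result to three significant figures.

R_L(min) ≈ 748 kΩ

Output resistance R_th = Ra‖Rb = (270 × 120)/390.0 = 83.08 kΩ.
The fractional drop is R_th/(R_th + R_L); requiring this ≤ 0.100 gives R_L ≥ R_th(1/0.100 − 1) = 83.08 × 9.000 = 748 kΩ.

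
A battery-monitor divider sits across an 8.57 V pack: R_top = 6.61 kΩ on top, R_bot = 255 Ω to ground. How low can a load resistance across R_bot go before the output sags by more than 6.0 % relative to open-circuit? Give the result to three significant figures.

R_L(min) ≈ 3.85 kΩ

Output resistance R_th = R_top‖R_bot = (6610 × 255)/6865 = 245.5 Ω.
The fractional drop is R_th/(R_th + R_L); requiring this ≤ 0.0600 gives R_L ≥ R_th(1/0.0600 − 1) = 245.5 × 15.67 = 3.85 kΩ.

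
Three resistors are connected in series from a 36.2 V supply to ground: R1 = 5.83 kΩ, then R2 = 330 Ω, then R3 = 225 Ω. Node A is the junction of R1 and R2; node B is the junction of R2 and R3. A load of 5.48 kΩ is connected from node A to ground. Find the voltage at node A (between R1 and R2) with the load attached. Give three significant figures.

Below node A the series string R2+R3 = 555.0 Ω sits in parallel with the 5480 Ω load: 504.0 Ω.
V_A = 36.2 × 504.0/(5830 + 504.0) = 2.88 V.

V ≈ 2.88 V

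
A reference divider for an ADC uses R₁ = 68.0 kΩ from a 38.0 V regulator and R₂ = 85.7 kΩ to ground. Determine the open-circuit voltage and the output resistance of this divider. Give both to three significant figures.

V_th is the open-circuit tap voltage: 38.0 × 85.7/(68.0 + 85.7) = 21.2 V.
With the supply zeroed, R₁ and R₂ appear in parallel from the tap: R_th = R₁‖R₂ = (68.0 × 85.7)/153.7 = 37.9 kΩ.

V_th = 21.2 V, R_th = 37.9 kΩ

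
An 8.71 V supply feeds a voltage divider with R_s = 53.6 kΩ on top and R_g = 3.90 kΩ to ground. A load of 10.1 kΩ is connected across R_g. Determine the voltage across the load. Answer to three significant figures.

The load sits in parallel with R_g: R_g‖R_L = (3.90 × 10.1) / (3.90 + 10.1) = 2.814 kΩ.
V_out = 8.71 × 2.814 / (53.6 + 2.814) = 8.71 × 2.814/56.41 = 0.434 V.
(Unloaded it would have been 0.591 V.)

V_out ≈ 0.434 V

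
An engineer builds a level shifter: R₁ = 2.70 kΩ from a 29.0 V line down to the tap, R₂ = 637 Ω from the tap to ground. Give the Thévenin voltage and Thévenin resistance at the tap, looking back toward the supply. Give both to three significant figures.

V_th is the open-circuit tap voltage: 29.0 × 637/(2700 + 637) = 5.54 V.
With the supply zeroed, R₁ and R₂ appear in parallel from the tap: R_th = R₁‖R₂ = (2700 × 637)/3337 = 515 Ω.

V_th = 5.54 V, R_th = 515 Ω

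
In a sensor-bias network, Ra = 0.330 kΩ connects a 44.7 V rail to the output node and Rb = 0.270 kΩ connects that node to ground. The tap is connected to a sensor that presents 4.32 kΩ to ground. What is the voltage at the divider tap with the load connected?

The load sits in parallel with Rb: Rb‖R_L = (270 × 4320) / (270 + 4320) = 254.1 Ω.
V_out = 44.7 × 254.1 / (330 + 254.1) = 44.7 × 254.1/584.1 = 19.4 V.

V_out ≈ 19.4 V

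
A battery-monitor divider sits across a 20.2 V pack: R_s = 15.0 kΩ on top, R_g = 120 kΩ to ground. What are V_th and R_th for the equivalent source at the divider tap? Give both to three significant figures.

V_th is the open-circuit tap voltage: 20.2 × 120/(15.0 + 120) = 18.0 V.
With the supply zeroed, R_s and R_g appear in parallel from the tap: R_th = R_s‖R_g = (15.0 × 120)/135.0 = 13.3 kΩ.

V_th = 18.0 V, R_th = 13.3 kΩ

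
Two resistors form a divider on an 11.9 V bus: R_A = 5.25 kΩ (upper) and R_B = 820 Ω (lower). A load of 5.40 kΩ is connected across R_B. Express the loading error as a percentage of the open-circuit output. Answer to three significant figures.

11.6 %

The divider's output (Thévenin) resistance is R_A‖R_B = 709.2 Ω.
Fractional drop under load = R_th/(R_th + R_L) = 709.2 / (709.2 + 5400) = 0.1161.
So the output falls by 11.6 %.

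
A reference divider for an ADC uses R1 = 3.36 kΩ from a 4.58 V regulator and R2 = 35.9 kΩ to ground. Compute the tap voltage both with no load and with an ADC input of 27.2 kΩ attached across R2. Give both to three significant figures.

Unloaded: 4.19 V; loaded: 3.76 V

Open-circuit: V = 4.58 × 35.9/(3.36 + 35.9) = 4.19 V.
With the load, R2 becomes R2‖R_L = 15.48 kΩ, so V = 4.58 × 15.48/18.84 = 3.76 V.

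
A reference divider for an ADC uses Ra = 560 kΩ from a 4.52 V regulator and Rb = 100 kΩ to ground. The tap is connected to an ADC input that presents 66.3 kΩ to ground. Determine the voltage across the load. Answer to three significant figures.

V_out ≈ 0.300 V

The load sits in parallel with Rb: Rb‖R_L = (100 × 66.3) / (100 + 66.3) = 39.87 kΩ.
V_out = 4.52 × 39.87 / (560 + 39.87) = 4.52 × 39.87/599.9 = 0.300 V.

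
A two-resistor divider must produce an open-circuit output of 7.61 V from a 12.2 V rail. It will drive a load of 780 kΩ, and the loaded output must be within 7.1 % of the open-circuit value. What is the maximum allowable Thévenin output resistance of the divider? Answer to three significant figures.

Loading drop = R_th/(R_th + R_L) ≤ 0.0710, so R_th ≤ R_L · ε/(1−ε) = 780 kΩ × 0.0710/0.9290 = 59.6 kΩ.

R_th ≤ 59.6 kΩ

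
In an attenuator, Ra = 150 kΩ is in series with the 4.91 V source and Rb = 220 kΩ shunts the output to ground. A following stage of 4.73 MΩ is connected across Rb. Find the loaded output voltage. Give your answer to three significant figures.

V_out ≈ 2.87 V

The load sits in parallel with Rb: Rb‖R_L = (220 × 4730) / (220 + 4730) = 210.2 kΩ.
V_out = 4.91 × 210.2 / (150 + 210.2) = 4.91 × 210.2/360.2 = 2.87 V.
(Unloaded it would have been 2.92 V.)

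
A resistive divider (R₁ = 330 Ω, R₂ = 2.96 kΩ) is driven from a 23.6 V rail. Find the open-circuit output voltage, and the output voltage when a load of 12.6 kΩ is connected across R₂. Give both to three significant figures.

Open-circuit: V = 23.6 × 2960/(330 + 2960) = 21.2 V.
With the load, R₂ becomes R₂‖R_L = 2397 Ω, so V = 23.6 × 2397/2727 = 20.7 V.

Unloaded: 21.2 V; loaded: 20.7 V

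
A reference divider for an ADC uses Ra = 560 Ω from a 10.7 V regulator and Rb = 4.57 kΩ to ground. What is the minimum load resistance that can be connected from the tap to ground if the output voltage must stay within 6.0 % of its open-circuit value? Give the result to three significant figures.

Output resistance R_th = Ra‖Rb = (560 × 4570)/5130 = 498.9 Ω.
The fractional drop is R_th/(R_th + R_L); requiring this ≤ 0.0600 gives R_L ≥ R_th(1/0.0600 − 1) = 498.9 × 15.67 = 7.82 kΩ.

R_L(min) ≈ 7.82 kΩ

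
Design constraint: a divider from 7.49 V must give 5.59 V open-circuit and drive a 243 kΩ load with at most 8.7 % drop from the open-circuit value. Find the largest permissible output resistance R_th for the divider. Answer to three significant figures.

Loading drop = R_th/(R_th + R_L) ≤ 0.0870, so R_th ≤ R_L · ε/(1−ε) = 243 kΩ × 0.0870/0.9130 = 23.2 kΩ.

R_th ≤ 23.2 kΩ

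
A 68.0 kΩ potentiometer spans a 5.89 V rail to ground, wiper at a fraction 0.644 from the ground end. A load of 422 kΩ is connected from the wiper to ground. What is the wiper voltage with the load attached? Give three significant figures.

The wiper splits the pot into (1−α)R = 24.21 kΩ above and αR = 43.79 kΩ below.
Lower section ‖ load = 39.67 kΩ.
V_wiper = 5.89 × 39.67/(24.21 + 39.67) = 3.66 V.

V ≈ 3.66 V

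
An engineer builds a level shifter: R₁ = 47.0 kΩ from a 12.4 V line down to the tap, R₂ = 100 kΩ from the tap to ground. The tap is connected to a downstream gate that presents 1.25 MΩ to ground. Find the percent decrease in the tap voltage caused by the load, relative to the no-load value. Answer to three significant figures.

2.49 %

The divider's output (Thévenin) resistance is R₁‖R₂ = 31.97 kΩ.
Fractional drop under load = R_th/(R_th + R_L) = 31.97 / (31.97 + 1250) = 0.02494.
So the output falls by 2.49 %.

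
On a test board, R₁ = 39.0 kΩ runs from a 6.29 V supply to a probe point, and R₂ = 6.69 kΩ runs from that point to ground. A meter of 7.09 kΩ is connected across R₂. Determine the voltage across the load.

V_out ≈ 0.510 V

The load sits in parallel with R₂: R₂‖R_L = (6.69 × 7.09) / (6.69 + 7.09) = 3.442 kΩ.
V_out = 6.29 × 3.442 / (39.0 + 3.442) = 6.29 × 3.442/42.44 = 0.510 V.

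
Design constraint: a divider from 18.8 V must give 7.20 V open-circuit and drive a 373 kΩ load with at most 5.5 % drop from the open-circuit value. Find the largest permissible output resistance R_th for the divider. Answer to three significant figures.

R_th ≤ 21.7 kΩ

Loading drop = R_th/(R_th + R_L) ≤ 0.0550, so R_th ≤ R_L · ε/(1−ε) = 373 kΩ × 0.0550/0.9450 = 21.7 kΩ.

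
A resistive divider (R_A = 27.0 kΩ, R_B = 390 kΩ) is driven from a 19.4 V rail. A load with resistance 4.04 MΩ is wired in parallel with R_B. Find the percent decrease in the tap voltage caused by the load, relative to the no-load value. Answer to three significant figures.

The divider's output (Thévenin) resistance is R_A‖R_B = 25.25 kΩ.
Fractional drop under load = R_th/(R_th + R_L) = 25.25 / (25.25 + 4040) = 0.006212.
So the output falls by 0.621 %.

0.621 %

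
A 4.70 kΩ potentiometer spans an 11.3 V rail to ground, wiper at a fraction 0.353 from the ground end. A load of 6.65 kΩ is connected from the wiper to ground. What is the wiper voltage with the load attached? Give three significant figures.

The wiper splits the pot into (1−α)R = 3.041 kΩ above and αR = 1.659 kΩ below.
Lower section ‖ load = 1.328 kΩ.
V_wiper = 11.3 × 1.328/(3.041 + 1.328) = 3.43 V.

V ≈ 3.43 V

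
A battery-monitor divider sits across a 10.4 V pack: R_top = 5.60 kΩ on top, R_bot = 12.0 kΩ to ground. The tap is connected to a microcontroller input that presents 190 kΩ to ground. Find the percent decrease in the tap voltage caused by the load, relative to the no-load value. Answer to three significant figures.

The divider's output (Thévenin) resistance is R_top‖R_bot = 3.818 kΩ.
Fractional drop under load = R_th/(R_th + R_L) = 3.818 / (3.818 + 190) = 0.01970.
So the output falls by 1.97 %.

1.97 %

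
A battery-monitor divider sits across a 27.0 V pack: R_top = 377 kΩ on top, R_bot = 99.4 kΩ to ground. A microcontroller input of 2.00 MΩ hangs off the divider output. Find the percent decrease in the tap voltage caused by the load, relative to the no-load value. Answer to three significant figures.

3.78 %

The divider's output (Thévenin) resistance is R_top‖R_bot = 78.66 kΩ.
Fractional drop under load = R_th/(R_th + R_L) = 78.66 / (78.66 + 2000) = 0.03784.
So the output falls by 3.78 %.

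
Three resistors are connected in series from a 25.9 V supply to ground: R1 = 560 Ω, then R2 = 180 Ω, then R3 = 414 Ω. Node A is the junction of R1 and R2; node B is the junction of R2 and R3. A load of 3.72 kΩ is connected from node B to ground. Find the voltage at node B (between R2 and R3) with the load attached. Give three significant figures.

At node B, R3 is in parallel with the load: R3‖R_L = 372.5 Ω.
Below node A the resistance is R2 + (R3‖R_L) = 552.5 Ω, so V_A = 25.9 × 552.5/1113 = 12.86 V.
Then V_B = V_A × (R3‖R_L)/(R2 + R3‖R_L) = 12.86 × 372.5/552.5 = 8.67 V.

V ≈ 8.67 V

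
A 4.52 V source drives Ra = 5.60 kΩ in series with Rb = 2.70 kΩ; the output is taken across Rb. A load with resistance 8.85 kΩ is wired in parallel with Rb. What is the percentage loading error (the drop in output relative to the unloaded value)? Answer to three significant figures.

17.1 %

The divider's output (Thévenin) resistance is Ra‖Rb = 1.822 kΩ.
Fractional drop under load = R_th/(R_th + R_L) = 1.822 / (1.822 + 8.85) = 0.1707.
So the output falls by 17.1 %.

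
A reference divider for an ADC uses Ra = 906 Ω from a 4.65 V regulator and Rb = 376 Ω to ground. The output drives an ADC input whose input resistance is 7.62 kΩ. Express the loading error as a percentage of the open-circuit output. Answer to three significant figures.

The divider's output (Thévenin) resistance is Ra‖Rb = 265.7 Ω.
Fractional drop under load = R_th/(R_th + R_L) = 265.7 / (265.7 + 7620) = 0.03370.
So the output falls by 3.37 %.

3.37 %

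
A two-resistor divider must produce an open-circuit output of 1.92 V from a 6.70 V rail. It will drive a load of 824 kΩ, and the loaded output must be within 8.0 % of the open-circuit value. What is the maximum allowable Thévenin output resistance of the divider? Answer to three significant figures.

Loading drop = R_th/(R_th + R_L) ≤ 0.0800, so R_th ≤ R_L · ε/(1−ε) = 824 kΩ × 0.0800/0.9200 = 71.7 kΩ.

R_th ≤ 71.7 kΩ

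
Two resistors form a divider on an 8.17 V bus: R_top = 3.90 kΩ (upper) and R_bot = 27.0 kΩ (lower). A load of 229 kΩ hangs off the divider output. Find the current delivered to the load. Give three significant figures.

R_bot‖R_L = 24.15 kΩ; V_out = 8.17 × 24.15/28.05 = 7.034 V.
I_L = V_out / R_L = 7.034 / 229 kΩ = 0.0307 mA.

I_L ≈ 0.0307 mA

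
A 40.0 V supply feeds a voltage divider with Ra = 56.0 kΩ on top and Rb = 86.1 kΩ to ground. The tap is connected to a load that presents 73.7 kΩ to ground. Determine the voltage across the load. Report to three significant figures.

V_out ≈ 16.6 V

The load sits in parallel with Rb: Rb‖R_L = (86.1 × 73.7) / (86.1 + 73.7) = 39.71 kΩ.
V_out = 40.0 × 39.71 / (56.0 + 39.71) = 40.0 × 39.71/95.71 = 16.6 V.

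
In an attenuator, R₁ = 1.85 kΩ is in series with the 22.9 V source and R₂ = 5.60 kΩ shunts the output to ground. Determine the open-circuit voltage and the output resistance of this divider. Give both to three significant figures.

V_th is the open-circuit tap voltage: 22.9 × 5.60/(1.85 + 5.60) = 17.2 V.
With the supply zeroed, R₁ and R₂ appear in parallel from the tap: R_th = R₁‖R₂ = (1.85 × 5.60)/7.450 = 1.39 kΩ.

V_th = 17.2 V, R_th = 1.39 kΩ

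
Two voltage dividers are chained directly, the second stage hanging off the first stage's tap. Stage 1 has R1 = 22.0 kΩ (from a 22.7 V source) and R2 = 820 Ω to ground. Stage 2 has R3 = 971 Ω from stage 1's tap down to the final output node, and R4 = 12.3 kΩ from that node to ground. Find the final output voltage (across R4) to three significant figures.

V_out ≈ 0.714 V

Stage 2 presents R3+R4 = 13270 Ω as a load on stage 1's tap.
Stage 1's lower leg becomes R2‖(R3+R4) = 772.3 Ω, so V_mid = 22.7 × 772.3/22770 = 0.7698 V.
Stage 2 is itself unloaded: V_out = V_mid × R4/(R3+R4) = 0.7698 × 12300/13270 = 0.714 V.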